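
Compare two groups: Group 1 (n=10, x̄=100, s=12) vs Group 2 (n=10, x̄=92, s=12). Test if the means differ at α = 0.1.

Pooled sp = 12.0. t = 1.491, df = 18. Critical t = ±1.734. Fail to reject H₀.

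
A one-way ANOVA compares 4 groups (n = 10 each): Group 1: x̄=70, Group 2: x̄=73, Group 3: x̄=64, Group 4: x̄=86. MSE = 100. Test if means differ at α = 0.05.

Grand mean = 73.25. SS_between = 2587.5, MS_between = 862.5. F = 8.625, F_crit ≈ 2.866. Reject H₀.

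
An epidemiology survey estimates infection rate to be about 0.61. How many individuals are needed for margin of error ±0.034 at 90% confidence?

n = z²p(1-p)/E² = 1.645²×0.61×0.39/0.034² = 556.9 → n = 557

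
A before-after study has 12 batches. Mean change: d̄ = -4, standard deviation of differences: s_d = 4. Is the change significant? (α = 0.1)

t = d̄/(s_d/√n) = -4/(4/√12) = -3.464. df = 11, critical t = ±1.796. Reject H₀.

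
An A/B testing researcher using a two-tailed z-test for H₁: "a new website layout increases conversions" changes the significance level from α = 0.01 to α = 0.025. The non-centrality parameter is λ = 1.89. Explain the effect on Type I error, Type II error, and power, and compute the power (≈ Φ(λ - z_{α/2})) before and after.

Increasing α from 0.01 to 0.025:
• Type I error rate increases (α is the Type I rate by definition).
• Critical value moves from z_{α/2} = 2.576 to 2.241, so power = Φ(λ - z_{α/2}) goes from Φ(1.89 - 2.576) = 0.246 to Φ(1.89 - 2.241) = 0.363.
• Type II error rate β = 1 - power therefore decreases (0.754 → 0.637).
Appropriate when false negatives are costly — here, discarding a layout that would have improved conversions — lost revenue.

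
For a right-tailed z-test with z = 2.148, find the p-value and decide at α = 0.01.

p = P(Z > 2.148) = 1 - Φ(2.148) ≈ 0.0159. Since p ≥ 0.01, fail to reject H₀ (not significant) at α = 0.01.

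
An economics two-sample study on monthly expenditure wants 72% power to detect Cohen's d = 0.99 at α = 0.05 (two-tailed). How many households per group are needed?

z_{α/2} = 1.96, z_β = Φ⁻¹(0.72) = 0.583. For large effect (d = 0.99): n per group = 2(z_{α/2} + z_β)²/d² = 2(1.96 + 0.583)²/0.99² = 13.2 → 14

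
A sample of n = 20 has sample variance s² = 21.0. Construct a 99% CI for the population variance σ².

df = 19. χ²_{0.005} = 38.582, χ²_{0.995} = 6.844. CI for σ² = ((n-1)s²/χ²_{α/2}, (n-1)s²/χ²_{1-α/2}) = (19·21.0/38.582, 19·21.0/6.844) = (10.34, 58.3)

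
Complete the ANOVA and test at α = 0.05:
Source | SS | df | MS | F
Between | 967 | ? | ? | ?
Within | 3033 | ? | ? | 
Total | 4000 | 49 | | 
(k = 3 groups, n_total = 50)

df_between = 2, df_within = 47. MS_between = 483.5, MS_within = 64.53. F = 7.492, F_crit ≈ 3.195. Reject H₀.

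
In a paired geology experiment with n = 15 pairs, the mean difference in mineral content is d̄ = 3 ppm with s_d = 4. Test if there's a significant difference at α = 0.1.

t = d̄/(s_d/√n) = 3/(4/√15) = 2.905. df = 14, critical t = ±1.761. Reject H₀.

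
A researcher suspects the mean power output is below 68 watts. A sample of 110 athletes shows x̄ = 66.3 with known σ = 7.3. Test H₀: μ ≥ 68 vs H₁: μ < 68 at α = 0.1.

z = -2.442. Critical value: -1.28. Reject H₀.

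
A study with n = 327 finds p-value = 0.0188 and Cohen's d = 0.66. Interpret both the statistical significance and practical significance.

Statistically significant (p = 0.0188 < 0.05). Cohen's d = 0.66 indicates a medium effect size. Both statistical and practical significance should be considered.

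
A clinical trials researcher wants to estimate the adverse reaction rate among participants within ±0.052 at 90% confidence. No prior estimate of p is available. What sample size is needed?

Conservative approach: use p = 0.5 (maximizes p(1-p) = 0.25). n = z²(0.25)/E² = 1.645²×0.25/0.052² = 250.2 → n = 251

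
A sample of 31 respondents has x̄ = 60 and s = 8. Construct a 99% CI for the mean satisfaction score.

CI = x̄ ± t*(s/√n) = 60 ± 2.75(8/√31) = (56.05, 63.95)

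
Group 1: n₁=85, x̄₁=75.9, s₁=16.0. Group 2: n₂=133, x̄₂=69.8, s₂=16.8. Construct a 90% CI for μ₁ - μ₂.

Difference = 6.1. SE = √(16.0²/85 + 16.8²/133) = 2.266. CI = (2.37, 9.83)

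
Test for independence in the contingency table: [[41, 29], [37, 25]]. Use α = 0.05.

χ² = 0.017. df = 1, critical = 3.841. Fail to reject H₀. No evidence of dependence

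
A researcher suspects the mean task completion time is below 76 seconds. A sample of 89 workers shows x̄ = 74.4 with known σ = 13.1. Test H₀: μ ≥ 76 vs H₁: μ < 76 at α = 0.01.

z = -1.152. Critical value: -2.33. Fail to reject H₀.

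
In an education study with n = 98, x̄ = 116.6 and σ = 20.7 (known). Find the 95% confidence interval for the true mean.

CI = x̄ ± z*(σ/√n) = 116.6 ± 1.96(20.7/√98) = 116.6 ± 4.1 = (112.5, 120.7)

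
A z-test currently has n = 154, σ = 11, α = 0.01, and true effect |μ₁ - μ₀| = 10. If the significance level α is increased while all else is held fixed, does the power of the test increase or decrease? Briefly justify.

Power increases: a larger α lowers the critical value, so more of the H₁ sampling distribution falls in the rejection region.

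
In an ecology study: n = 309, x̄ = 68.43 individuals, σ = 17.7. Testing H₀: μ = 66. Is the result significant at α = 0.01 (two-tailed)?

z = (68.43 - 66)/(17.7/√309) = 2.413. Since |z| ≤ 2.576, not significant at α = 0.01.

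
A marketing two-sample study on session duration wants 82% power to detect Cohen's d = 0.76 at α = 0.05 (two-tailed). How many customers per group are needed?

z_{α/2} = 1.96, z_β = Φ⁻¹(0.82) = 0.915. For medium effect (d = 0.76): n per group = 2(z_{α/2} + z_β)²/d² = 2(1.96 + 0.915)²/0.76² = 28.6 → 29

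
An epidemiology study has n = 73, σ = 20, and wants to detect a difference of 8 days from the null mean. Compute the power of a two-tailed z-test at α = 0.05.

SE = σ/√n = 20/√73 = 2.341. Non-centrality λ = d/SE = 8/2.341 = 3.418. Power ≈ Φ(λ - z_{α/2}) = Φ(3.418 - 1.96) = Φ(1.458) = 0.928.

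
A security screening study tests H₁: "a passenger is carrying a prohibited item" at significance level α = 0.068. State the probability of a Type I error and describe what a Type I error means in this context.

P(Type I error) = α = 0.068. A Type I error is rejecting H₀ when H₀ is actually true (false positive) — here, concluding that a passenger is carrying a prohibited item when in fact this is not the case. Consequence: detaining an innocent passenger — delay and inconvenience.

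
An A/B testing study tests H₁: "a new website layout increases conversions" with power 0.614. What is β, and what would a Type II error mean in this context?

β = 1 - power = 1 - 0.614 = 0.386. A Type II error is failing to reject H₀ when H₀ is false (false negative) — here, failing to conclude that a new website layout increases conversions when in fact it is true. Consequence: discarding a layout that would have improved conversions — lost revenue.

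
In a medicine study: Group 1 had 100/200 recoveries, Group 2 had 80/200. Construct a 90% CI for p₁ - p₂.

p̂₁ = 0.5, p̂₂ = 0.4. Difference = 0.1. CI = (0.019, 0.181)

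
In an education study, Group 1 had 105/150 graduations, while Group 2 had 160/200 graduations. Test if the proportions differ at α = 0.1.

p̂₁ = 0.7, p̂₂ = 0.8, pooled p̂ = 0.757. z = -2.159. Critical: ±1.645. Reject H₀.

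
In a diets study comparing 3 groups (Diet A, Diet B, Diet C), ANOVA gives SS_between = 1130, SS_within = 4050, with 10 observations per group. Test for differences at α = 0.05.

df_between = 2, df_within = 27. F = MS_between/MS_within = 565.0/150.0 = 3.767. F_crit ≈ 3.354. Reject H₀. At least one mean differs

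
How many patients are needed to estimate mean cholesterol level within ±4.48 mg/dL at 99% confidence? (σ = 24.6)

n = (z*σ/E)² = (2.576×24.6/4.48)² = 200.1 → n = 201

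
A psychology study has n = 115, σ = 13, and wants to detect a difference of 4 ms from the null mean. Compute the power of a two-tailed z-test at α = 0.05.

SE = σ/√n = 13/√115 = 1.212. Non-centrality λ = d/SE = 4/1.212 = 3.3. Power ≈ Φ(λ - z_{α/2}) = Φ(3.3 - 1.96) = Φ(1.34) = 0.91.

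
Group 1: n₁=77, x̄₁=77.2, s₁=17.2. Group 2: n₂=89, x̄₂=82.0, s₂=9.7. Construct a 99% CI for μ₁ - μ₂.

Difference = -4.8. SE = √(17.2²/77 + 9.7²/89) = 2.213. CI = (-10.5, 0.9)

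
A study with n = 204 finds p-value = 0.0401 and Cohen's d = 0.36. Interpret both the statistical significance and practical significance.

Statistically significant (p = 0.0401 < 0.05). Cohen's d = 0.36 indicates a small effect size. Both statistical and practical significance should be considered.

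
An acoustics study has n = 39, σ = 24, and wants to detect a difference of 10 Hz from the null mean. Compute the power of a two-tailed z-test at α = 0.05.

SE = σ/√n = 24/√39 = 3.843. Non-centrality λ = d/SE = 10/3.843 = 2.602. Power ≈ Φ(λ - z_{α/2}) = Φ(2.602 - 1.96) = Φ(0.642) = 0.74.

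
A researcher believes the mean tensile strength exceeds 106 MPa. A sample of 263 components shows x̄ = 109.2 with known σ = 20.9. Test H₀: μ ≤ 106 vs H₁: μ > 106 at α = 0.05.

z = 2.483. Critical value: 1.645. Reject H₀.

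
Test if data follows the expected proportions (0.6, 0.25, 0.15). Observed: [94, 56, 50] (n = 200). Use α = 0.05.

Expected: [120.0, 50.0, 30.0]. χ² = 19.687. df = 2, critical = 5.991. Reject H₀.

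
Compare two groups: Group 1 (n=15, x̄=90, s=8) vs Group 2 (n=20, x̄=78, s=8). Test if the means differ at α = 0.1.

Pooled sp = 8.0. t = 4.392, df = 33. Critical t = ±1.692. Reject H₀.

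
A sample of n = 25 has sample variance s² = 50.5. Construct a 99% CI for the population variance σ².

df = 24. χ²_{0.005} = 45.559, χ²_{0.995} = 9.886. CI for σ² = ((n-1)s²/χ²_{α/2}, (n-1)s²/χ²_{1-α/2}) = (24·50.5/45.559, 24·50.5/9.886) = (26.6, 122.6)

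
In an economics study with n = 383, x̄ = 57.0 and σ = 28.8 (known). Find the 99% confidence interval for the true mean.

CI = x̄ ± z*(σ/√n) = 57.0 ± 2.576(28.8/√383) = 57.0 ± 3.79 = (53.21, 60.79)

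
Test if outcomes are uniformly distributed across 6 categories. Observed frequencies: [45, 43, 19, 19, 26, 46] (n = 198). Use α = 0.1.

Expected = 33 each. χ² = Σ(O-E)²/E = 25.879. df = 5, critical value = 9.236. Reject H₀.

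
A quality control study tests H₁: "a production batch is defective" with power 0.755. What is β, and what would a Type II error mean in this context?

β = 1 - power = 1 - 0.755 = 0.245. A Type II error is failing to reject H₀ when H₀ is false (false negative) — here, failing to conclude that a production batch is defective when in fact it is true. Consequence: shipping a defective batch — faulty products reach customers.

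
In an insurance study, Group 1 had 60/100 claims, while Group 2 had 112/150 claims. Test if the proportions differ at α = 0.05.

p̂₁ = 0.6, p̂₂ = 0.747, pooled p̂ = 0.688. z = -2.452. Critical: ±1.96. Reject H₀.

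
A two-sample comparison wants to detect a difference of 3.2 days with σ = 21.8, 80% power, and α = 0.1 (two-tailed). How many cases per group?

n per group = 2(z_α/2 + z_β)²σ²/d² = 2×(1.645 + 0.84)²×21.8²/3.2² = 573.2 → n = 574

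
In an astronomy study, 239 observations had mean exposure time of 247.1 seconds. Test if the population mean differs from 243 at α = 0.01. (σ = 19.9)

z = (x̄ - μ₀)/(σ/√n) = (247.1 - 243)/(19.9/√239) = 3.185. Critical value: ±2.576. Since |3.185| > 2.576, Reject H₀.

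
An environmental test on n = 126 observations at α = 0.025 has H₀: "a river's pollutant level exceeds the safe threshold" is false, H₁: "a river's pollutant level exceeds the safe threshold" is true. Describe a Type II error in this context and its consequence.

Type II error: failing to reject H₀ when it is false — concluding that a river's pollutant level exceeds the safe threshold is not supported when in fact it is. Consequence: allowing unsafe pollution to continue.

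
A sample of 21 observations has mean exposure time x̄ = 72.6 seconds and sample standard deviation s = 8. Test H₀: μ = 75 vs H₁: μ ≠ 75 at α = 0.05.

t = (x̄ - μ₀)/(s/√n) = (72.6 - 75)/(8/√21) = -1.375. df = 20, critical t = ±2.086. Fail to reject H₀.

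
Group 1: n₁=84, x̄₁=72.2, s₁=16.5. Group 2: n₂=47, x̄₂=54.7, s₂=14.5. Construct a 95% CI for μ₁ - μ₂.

Difference = 17.5. SE = √(16.5²/84 + 14.5²/47) = 2.777. CI = (12.06, 22.94)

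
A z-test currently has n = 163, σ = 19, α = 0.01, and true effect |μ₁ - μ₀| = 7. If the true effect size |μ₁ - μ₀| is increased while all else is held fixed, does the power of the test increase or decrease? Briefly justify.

Power increases: a larger true effect increases the non-centrality λ = |μ₁ - μ₀|/(σ/√n).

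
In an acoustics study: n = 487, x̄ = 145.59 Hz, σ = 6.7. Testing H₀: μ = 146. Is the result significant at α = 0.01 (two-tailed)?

z = (145.59 - 146)/(6.7/√487) = -1.35. Since |z| ≤ 2.576, not significant at α = 0.01.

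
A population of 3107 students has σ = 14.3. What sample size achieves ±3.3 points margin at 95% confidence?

Without FPC: n₀ = (1.96×14.3/3.3)² = 72.137. With FPC: n = n₀N/(n₀+N-1) = 70.5 → n = 71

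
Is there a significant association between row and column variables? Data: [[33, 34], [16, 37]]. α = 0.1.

χ² = 4.452. df = 1, critical = 2.706. Reject H₀. Variables are dependent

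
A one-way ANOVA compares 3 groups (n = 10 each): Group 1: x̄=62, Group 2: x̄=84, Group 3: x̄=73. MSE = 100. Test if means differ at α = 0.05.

Grand mean = 73.0. SS_between = 2420.0, MS_between = 1210.0. F = 12.1, F_crit ≈ 3.354. Reject H₀.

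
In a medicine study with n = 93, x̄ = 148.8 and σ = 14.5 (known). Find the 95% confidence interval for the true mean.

CI = x̄ ± z*(σ/√n) = 148.8 ± 1.96(14.5/√93) = 148.8 ± 2.95 = (145.85, 151.75)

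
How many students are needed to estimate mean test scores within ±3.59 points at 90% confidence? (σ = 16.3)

n = (z*σ/E)² = (1.645×16.3/3.59)² = 55.8 → n = 56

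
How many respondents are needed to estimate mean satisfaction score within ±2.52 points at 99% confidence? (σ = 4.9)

n = (z*σ/E)² = (2.576×4.9/2.52)² = 25.1 → n = 26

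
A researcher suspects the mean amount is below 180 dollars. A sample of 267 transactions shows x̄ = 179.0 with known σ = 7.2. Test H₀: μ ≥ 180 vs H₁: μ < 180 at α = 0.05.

z = -2.269. Critical value: -1.645. Reject H₀.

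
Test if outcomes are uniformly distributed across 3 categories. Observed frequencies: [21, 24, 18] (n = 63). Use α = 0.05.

Expected = 21 each. χ² = Σ(O-E)²/E = 0.857. df = 2, critical value = 5.991. Fail to reject H₀.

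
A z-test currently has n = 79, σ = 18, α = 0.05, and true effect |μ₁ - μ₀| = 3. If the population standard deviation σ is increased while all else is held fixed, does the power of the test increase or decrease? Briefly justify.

Power decreases: a larger σ inflates the standard error σ/√n, pulling the sampling distribution under H₁ back toward the critical value.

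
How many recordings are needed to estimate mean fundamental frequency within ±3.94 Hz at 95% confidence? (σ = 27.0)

n = (z*σ/E)² = (1.96×27.0/3.94)² = 180.4 → n = 181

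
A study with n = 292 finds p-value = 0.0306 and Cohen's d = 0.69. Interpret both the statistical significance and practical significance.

Statistically significant (p = 0.0306 < 0.05). Cohen's d = 0.69 indicates a medium effect size. Both statistical and practical significance should be considered.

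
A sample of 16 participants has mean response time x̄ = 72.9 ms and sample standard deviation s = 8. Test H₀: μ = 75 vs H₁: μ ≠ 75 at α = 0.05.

t = (x̄ - μ₀)/(s/√n) = (72.9 - 75)/(8/√16) = -1.05. df = 15, critical t = ±2.131. Fail to reject H₀.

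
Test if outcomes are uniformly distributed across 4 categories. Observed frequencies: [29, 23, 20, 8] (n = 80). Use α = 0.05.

Expected = 20 each. χ² = Σ(O-E)²/E = 11.7. df = 3, critical value = 7.815. Reject H₀.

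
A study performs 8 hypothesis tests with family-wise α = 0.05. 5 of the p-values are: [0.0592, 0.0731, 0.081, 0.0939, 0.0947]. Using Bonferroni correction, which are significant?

Bonferroni α = 0.05/8 = 0.00625. None of the given p-values are significant.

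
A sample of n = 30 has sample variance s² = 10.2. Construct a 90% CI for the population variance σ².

df = 29. χ²_{0.05} = 42.557, χ²_{0.95} = 17.708. CI for σ² = ((n-1)s²/χ²_{α/2}, (n-1)s²/χ²_{1-α/2}) = (29·10.2/42.557, 29·10.2/17.708) = (6.95, 16.7)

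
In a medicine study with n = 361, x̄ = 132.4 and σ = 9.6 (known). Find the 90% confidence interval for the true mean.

CI = x̄ ± z*(σ/√n) = 132.4 ± 1.645(9.6/√361) = 132.4 ± 0.83 = (131.57, 133.23)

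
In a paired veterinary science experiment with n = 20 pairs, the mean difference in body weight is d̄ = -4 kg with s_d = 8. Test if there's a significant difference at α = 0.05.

t = d̄/(s_d/√n) = -4/(8/√20) = -2.236. df = 19, critical t = ±2.093. Reject H₀.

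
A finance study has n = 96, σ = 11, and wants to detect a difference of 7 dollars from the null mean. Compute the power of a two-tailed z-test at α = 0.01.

SE = σ/√n = 11/√96 = 1.123. Non-centrality λ = d/SE = 7/1.123 = 6.235. Power ≈ Φ(λ - z_{α/2}) = Φ(6.235 - 2.576) = Φ(3.659) = 1.0.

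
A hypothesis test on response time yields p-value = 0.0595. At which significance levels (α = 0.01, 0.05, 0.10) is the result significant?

p = 0.0595. Significant at: α = 0.1.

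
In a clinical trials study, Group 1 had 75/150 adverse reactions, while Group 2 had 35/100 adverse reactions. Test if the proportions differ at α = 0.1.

p̂₁ = 0.5, p̂₂ = 0.35, pooled p̂ = 0.44. z = 2.341. Critical: ±1.645. Reject H₀.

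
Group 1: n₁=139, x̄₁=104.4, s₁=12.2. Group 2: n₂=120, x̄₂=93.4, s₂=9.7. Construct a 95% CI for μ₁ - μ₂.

Difference = 11.0. SE = √(12.2²/139 + 9.7²/120) = 1.362. CI = (8.33, 13.67)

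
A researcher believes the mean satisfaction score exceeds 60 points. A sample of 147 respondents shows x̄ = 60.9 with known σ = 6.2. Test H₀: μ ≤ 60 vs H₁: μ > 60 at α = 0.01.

z = 1.76. Critical value: 2.33. Fail to reject H₀.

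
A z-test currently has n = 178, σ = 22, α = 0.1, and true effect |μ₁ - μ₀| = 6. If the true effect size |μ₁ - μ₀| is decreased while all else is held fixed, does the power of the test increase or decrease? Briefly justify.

Power decreases: a smaller true effect decreases the non-centrality λ = |μ₁ - μ₀|/(σ/√n).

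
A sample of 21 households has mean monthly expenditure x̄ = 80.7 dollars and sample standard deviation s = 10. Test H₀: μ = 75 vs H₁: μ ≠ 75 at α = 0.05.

t = (x̄ - μ₀)/(s/√n) = (80.7 - 75)/(10/√21) = 2.612. df = 20, critical t = ±2.086. Reject H₀.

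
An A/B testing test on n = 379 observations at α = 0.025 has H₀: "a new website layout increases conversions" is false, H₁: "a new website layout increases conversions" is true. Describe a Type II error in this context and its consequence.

Type II error: failing to reject H₀ when it is false — concluding that a new website layout increases conversions is not supported when in fact it is. Consequence: discarding a layout that would have improved conversions — lost revenue.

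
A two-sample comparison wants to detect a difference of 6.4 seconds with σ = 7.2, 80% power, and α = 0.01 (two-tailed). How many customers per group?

n per group = 2(z_α/2 + z_β)²σ²/d² = 2×(2.576 + 0.84)²×7.2²/6.4² = 29.5 → n = 30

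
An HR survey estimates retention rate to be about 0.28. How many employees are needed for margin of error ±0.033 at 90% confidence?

n = z²p(1-p)/E² = 1.645²×0.28×0.72/0.033² = 501.0 → n = 501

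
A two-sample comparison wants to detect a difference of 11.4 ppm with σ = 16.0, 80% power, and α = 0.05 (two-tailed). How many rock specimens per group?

n per group = 2(z_α/2 + z_β)²σ²/d² = 2×(1.96 + 0.84)²×16.0²/11.4² = 30.9 → n = 31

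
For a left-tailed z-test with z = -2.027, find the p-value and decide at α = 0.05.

p = P(Z < -2.027) = Φ(-2.027) ≈ 0.0213. Since p < 0.05, reject H₀ (significant) at α = 0.05.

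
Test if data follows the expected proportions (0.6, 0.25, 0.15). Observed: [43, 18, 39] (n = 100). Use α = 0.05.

Expected: [60.0, 25.0, 15.0]. χ² = 45.177. df = 2, critical = 5.991. Reject H₀.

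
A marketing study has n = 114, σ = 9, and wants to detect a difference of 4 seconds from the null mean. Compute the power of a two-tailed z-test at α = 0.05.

SE = σ/√n = 9/√114 = 0.843. Non-centrality λ = d/SE = 4/0.843 = 4.745. Power ≈ Φ(λ - z_{α/2}) = Φ(4.745 - 1.96) = Φ(2.785) = 0.997.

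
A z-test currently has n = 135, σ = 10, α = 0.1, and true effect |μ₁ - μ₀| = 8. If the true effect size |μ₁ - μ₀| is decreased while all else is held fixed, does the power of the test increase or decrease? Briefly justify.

Power decreases: a smaller true effect decreases the non-centrality λ = |μ₁ - μ₀|/(σ/√n).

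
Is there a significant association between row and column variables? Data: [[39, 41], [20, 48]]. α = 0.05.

χ² = 5.734. df = 1, critical = 3.841. Reject H₀. Variables are dependent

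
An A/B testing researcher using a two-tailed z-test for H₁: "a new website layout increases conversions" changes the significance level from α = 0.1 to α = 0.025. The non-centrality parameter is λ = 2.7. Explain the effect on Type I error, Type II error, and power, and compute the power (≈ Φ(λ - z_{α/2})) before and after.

Decreasing α from 0.1 to 0.025:
• Type I error rate decreases (α is the Type I rate by definition).
• Critical value moves from z_{α/2} = 1.645 to 2.241, so power = Φ(λ - z_{α/2}) goes from Φ(2.7 - 1.645) = 0.854 to Φ(2.7 - 2.241) = 0.677.
• Type II error rate β = 1 - power therefore increases (0.146 → 0.323).
Appropriate when false positives are costly — here, rolling out a layout that doesn't actually help — wasted engineering effort.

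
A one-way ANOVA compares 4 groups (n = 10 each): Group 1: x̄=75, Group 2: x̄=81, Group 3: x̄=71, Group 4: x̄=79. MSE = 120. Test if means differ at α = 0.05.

Grand mean = 76.5. SS_between = 590.0, MS_between = 196.67. F = 1.639, F_crit ≈ 2.866. Fail to reject H₀.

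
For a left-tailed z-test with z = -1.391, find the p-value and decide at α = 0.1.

p = P(Z < -1.391) = Φ(-1.391) ≈ 0.0821. Since p < 0.1, reject H₀ (significant) at α = 0.1.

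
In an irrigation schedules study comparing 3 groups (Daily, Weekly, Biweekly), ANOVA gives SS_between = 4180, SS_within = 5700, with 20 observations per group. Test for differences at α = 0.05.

df_between = 2, df_within = 57. F = MS_between/MS_within = 2090.0/100.0 = 20.9. F_crit ≈ 3.159. Reject H₀. At least one mean differs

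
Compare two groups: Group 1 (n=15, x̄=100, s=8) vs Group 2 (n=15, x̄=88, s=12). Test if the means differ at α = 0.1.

Pooled sp = 10.2. t = 3.223, df = 28. Critical t = ±1.701. Reject H₀.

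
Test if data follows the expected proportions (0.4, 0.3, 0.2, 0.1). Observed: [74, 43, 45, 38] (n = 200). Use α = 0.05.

Expected: [80.0, 60.0, 40.0, 20.0]. χ² = 22.092. df = 3, critical = 7.815. Reject H₀.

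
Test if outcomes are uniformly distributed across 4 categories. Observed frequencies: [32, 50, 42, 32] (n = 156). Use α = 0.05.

Expected = 39 each. χ² = Σ(O-E)²/E = 5.846. df = 3, critical value = 7.815. Fail to reject H₀.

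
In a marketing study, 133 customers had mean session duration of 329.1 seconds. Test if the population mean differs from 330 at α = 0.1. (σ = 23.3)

z = (x̄ - μ₀)/(σ/√n) = (329.1 - 330)/(23.3/√133) = -0.445. Critical value: ±1.645. Since |-0.445| ≤ 1.645, Fail to reject H₀.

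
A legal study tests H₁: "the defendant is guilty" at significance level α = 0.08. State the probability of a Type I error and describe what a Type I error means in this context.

P(Type I error) = α = 0.08. A Type I error is rejecting H₀ when H₀ is actually true (false positive) — here, concluding that the defendant is guilty when in fact this is not the case. Consequence: convicting an innocent person.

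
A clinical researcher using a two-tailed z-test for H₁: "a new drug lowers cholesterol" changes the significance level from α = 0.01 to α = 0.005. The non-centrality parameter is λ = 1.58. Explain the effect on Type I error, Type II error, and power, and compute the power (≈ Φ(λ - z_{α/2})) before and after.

Decreasing α from 0.01 to 0.005:
• Type I error rate decreases (α is the Type I rate by definition).
• Critical value moves from z_{α/2} = 2.576 to 2.807, so power = Φ(λ - z_{α/2}) goes from Φ(1.58 - 2.576) = 0.16 to Φ(1.58 - 2.807) = 0.11.
• Type II error rate β = 1 - power therefore increases (0.84 → 0.89).
Appropriate when false positives are costly — here, approving an ineffective drug — patients take a useless medication and may skip effective alternatives.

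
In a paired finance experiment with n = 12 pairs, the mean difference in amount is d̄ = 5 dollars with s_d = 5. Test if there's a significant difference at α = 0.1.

t = d̄/(s_d/√n) = 5/(5/√12) = 3.464. df = 11, critical t = ±1.796. Reject H₀.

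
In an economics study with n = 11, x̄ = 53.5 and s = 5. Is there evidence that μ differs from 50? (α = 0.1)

t = (x̄ - μ₀)/(s/√n) = (53.5 - 50)/(5/√11) = 2.322. df = 10, critical t = ±1.812. Reject H₀.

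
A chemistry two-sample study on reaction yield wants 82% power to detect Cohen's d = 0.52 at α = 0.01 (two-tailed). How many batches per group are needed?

z_{α/2} = 2.576, z_β = Φ⁻¹(0.82) = 0.915. For medium effect (d = 0.52): n per group = 2(z_{α/2} + z_β)²/d² = 2(2.576 + 0.915)²/0.52² = 90.1 → 91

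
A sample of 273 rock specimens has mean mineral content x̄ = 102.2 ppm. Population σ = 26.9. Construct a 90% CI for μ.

CI = x̄ ± z*(σ/√n) = 102.2 ± 1.645(26.9/√273) = 102.2 ± 2.68 = (99.52, 104.88)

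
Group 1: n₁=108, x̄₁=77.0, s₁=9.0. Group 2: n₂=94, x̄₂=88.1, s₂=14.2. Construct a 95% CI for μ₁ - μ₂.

Difference = -11.1. SE = √(9.0²/108 + 14.2²/94) = 1.702. CI = (-14.43, -7.77)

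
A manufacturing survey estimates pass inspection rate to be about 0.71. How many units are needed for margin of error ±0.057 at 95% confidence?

n = z²p(1-p)/E² = 1.96²×0.71×0.29/0.057² = 243.5 → n = 244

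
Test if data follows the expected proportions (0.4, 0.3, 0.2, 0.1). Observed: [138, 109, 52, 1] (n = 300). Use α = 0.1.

Expected: [120.0, 90.0, 60.0, 30.0]. χ² = 35.811. df = 3, critical = 6.251. Reject H₀.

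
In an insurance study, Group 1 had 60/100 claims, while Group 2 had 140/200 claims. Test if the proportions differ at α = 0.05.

p̂₁ = 0.6, p̂₂ = 0.7, pooled p̂ = 0.667. z = -1.732. Critical: ±1.96. Fail to reject H₀.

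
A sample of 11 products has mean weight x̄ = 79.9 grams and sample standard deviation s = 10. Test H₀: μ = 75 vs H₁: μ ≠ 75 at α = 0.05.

t = (x̄ - μ₀)/(s/√n) = (79.9 - 75)/(10/√11) = 1.625. df = 10, critical t = ±2.228. Fail to reject H₀.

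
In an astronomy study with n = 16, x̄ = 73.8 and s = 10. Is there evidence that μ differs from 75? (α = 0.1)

t = (x̄ - μ₀)/(s/√n) = (73.8 - 75)/(10/√16) = -0.48. df = 15, critical t = ±1.753. Fail to reject H₀.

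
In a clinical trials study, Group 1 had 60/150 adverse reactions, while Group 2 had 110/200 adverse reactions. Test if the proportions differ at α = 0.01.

p̂₁ = 0.4, p̂₂ = 0.55, pooled p̂ = 0.486. z = -2.779. Critical: ±2.576. Reject H₀.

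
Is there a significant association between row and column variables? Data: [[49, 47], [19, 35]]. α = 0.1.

χ² = 3.506. df = 1, critical = 2.706. Reject H₀. Variables are dependent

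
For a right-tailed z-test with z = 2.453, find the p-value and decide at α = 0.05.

p = P(Z > 2.453) = 1 - Φ(2.453) ≈ 0.0071. Since p < 0.05, reject H₀ (significant) at α = 0.05.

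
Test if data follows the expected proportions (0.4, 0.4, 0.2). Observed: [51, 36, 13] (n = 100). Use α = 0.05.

Expected: [40.0, 40.0, 20.0]. χ² = 5.875. df = 2, critical = 5.991. Fail to reject H₀.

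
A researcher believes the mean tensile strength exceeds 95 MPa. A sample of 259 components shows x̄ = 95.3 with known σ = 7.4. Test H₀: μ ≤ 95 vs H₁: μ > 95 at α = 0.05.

z = 0.652. Critical value: 1.645. Fail to reject H₀.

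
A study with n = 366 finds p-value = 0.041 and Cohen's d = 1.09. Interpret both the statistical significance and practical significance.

Statistically significant (p = 0.041 < 0.05). Cohen's d = 1.09 indicates a large effect size. Both statistical and practical significance should be considered.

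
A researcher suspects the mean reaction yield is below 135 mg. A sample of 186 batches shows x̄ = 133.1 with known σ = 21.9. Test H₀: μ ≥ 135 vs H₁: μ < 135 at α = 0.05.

z = -1.183. Critical value: -1.645. Fail to reject H₀.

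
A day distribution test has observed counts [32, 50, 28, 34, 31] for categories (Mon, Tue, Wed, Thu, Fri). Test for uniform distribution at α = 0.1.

Expected = 35 each. χ² = Σ(O-E)²/E = 8.571. df = 4, critical value = 7.779. Reject H₀.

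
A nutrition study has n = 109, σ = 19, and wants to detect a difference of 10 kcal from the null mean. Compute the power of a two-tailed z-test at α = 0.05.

SE = σ/√n = 19/√109 = 1.82. Non-centrality λ = d/SE = 10/1.82 = 5.495. Power ≈ Φ(λ - z_{α/2}) = Φ(5.495 - 1.96) = Φ(3.535) = 1.0.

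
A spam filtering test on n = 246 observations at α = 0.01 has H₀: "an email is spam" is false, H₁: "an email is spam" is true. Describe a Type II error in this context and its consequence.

Type II error: failing to reject H₀ when it is false — concluding that an email is spam is not supported when in fact it is. Consequence: a spam email lands in the inbox.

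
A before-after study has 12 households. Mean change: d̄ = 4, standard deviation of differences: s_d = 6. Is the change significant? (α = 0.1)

t = d̄/(s_d/√n) = 4/(6/√12) = 2.309. df = 11, critical t = ±1.796. Reject H₀.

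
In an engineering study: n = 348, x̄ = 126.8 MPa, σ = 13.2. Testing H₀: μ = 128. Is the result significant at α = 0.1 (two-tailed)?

z = (126.8 - 128)/(13.2/√348) = -1.696. Since |z| > 1.645, significant at α = 0.1.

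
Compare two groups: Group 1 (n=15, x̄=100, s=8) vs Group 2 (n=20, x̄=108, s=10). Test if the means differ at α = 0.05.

Pooled sp = 9.2. t = -2.545, df = 33. Critical t = ±2.035. Reject H₀.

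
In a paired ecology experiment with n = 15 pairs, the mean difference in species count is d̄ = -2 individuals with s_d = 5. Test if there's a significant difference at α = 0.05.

t = d̄/(s_d/√n) = -2/(5/√15) = -1.549. df = 14, critical t = ±2.145. Fail to reject H₀.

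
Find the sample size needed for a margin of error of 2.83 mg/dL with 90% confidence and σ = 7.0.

n = (z*σ/E)² = (1.645×7.0/2.83)² = 16.6 → n = 17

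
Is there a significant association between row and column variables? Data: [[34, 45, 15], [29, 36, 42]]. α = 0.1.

χ² = 13.402. df = 2, critical = 4.605. Reject H₀. Variables are dependent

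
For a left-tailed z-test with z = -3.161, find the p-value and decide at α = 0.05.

p = P(Z < -3.161) = Φ(-3.161) ≈ 0.0008. Since p < 0.05, reject H₀ (significant) at α = 0.05.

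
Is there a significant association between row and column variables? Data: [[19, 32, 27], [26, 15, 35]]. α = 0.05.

χ² = 8.245. df = 2, critical = 5.991. Reject H₀. Variables are dependent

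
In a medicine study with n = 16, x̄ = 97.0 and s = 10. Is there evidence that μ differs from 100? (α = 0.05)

t = (x̄ - μ₀)/(s/√n) = (97.0 - 100)/(10/√16) = -1.2. df = 15, critical t = ±2.131. Fail to reject H₀.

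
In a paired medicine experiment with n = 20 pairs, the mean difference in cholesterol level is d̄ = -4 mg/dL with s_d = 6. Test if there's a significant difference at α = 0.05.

t = d̄/(s_d/√n) = -4/(6/√20) = -2.981. df = 19, critical t = ±2.093. Reject H₀.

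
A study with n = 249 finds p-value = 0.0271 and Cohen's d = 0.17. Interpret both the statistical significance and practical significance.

Statistically significant (p = 0.0271 < 0.05). Cohen's d = 0.17 indicates a very small effect size. Both statistical and practical significance should be considered.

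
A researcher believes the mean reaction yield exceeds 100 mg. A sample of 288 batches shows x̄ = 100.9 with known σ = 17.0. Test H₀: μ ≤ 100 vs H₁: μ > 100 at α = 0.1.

z = 0.898. Critical value: 1.28. Fail to reject H₀.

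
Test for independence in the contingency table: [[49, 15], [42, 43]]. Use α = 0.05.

χ² = 11.321. df = 1, critical = 3.841. Reject H₀. Variables are dependent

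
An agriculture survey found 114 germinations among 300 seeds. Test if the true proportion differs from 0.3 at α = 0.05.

p̂ = 0.38, p₀ = 0.3. z = (p̂ - p₀)/√(p₀(1-p₀)/n) = 3.024. Critical: ±1.96. Reject H₀.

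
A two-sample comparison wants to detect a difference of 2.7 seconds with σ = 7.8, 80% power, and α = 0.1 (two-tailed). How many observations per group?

n per group = 2(z_α/2 + z_β)²σ²/d² = 2×(1.645 + 0.84)²×7.8²/2.7² = 103.1 → n = 104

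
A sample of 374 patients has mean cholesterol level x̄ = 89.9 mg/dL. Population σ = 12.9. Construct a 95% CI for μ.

CI = x̄ ± z*(σ/√n) = 89.9 ± 1.96(12.9/√374) = 89.9 ± 1.31 = (88.59, 91.21)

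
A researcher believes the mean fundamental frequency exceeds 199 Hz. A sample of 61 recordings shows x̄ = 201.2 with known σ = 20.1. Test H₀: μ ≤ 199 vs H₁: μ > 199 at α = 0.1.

z = 0.855. Critical value: 1.28. Fail to reject H₀.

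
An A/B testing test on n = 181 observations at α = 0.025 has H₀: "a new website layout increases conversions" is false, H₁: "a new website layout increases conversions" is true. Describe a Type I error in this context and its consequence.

Type I error: rejecting H₀ when it is true — concluding that a new website layout increases conversions when in fact it is not. Consequence: rolling out a layout that doesn't actually help — wasted engineering effort.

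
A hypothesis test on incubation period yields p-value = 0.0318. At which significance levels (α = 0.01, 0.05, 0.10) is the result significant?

p = 0.0318. Significant at: α = 0.05, 0.1.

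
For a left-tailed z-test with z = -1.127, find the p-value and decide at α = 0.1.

p = P(Z < -1.127) = Φ(-1.127) ≈ 0.1299. Since p ≥ 0.1, fail to reject H₀ (not significant) at α = 0.1.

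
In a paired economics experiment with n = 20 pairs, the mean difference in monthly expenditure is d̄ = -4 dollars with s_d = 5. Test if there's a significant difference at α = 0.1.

t = d̄/(s_d/√n) = -4/(5/√20) = -3.578. df = 19, critical t = ±1.729. Reject H₀.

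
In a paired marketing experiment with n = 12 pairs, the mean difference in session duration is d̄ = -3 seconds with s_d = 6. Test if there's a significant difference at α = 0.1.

t = d̄/(s_d/√n) = -3/(6/√12) = -1.732. df = 11, critical t = ±1.796. Fail to reject H₀.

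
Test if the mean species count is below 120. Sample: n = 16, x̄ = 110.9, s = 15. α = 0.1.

t = (110.9 - 120)/(15/√16) = -2.427, df = 15. Critical t = -1.341. Reject H₀.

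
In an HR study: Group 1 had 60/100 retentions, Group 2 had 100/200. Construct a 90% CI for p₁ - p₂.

p̂₁ = 0.6, p̂₂ = 0.5. Difference = 0.1. CI = (0.001, 0.199)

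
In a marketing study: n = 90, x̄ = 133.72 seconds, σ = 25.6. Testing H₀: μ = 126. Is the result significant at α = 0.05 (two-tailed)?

z = (133.72 - 126)/(25.6/√90) = 2.861. Since |z| > 1.96, significant at α = 0.05.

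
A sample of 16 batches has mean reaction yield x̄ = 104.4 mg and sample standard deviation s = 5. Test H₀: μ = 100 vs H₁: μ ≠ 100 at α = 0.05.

t = (x̄ - μ₀)/(s/√n) = (104.4 - 100)/(5/√16) = 3.52. df = 15, critical t = ±2.131. Reject H₀.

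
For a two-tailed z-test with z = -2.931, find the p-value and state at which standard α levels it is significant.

p = 2·P(Z > |-2.931|) = 2·(1 - Φ(2.931)) ≈ 0.0034. Significant at α = 0.1; Significant at α = 0.05; Significant at α = 0.01.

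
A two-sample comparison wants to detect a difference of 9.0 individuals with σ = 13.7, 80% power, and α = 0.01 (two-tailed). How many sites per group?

n per group = 2(z_α/2 + z_β)²σ²/d² = 2×(2.576 + 0.84)²×13.7²/9.0² = 54.1 → n = 55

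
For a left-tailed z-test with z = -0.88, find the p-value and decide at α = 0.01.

p = P(Z < -0.88) = Φ(-0.88) ≈ 0.1894. Since p ≥ 0.01, fail to reject H₀ (not significant) at α = 0.01.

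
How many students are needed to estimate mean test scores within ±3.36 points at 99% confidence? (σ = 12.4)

n = (z*σ/E)² = (2.576×12.4/3.36)² = 90.4 → n = 91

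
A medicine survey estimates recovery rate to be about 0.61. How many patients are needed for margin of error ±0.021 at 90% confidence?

n = z²p(1-p)/E² = 1.645²×0.61×0.39/0.021² = 1459.8 → n = 1460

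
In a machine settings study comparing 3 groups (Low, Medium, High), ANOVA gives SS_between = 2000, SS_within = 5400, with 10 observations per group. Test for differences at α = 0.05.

df_between = 2, df_within = 27. F = MS_between/MS_within = 1000.0/200.0 = 5.0. F_crit ≈ 3.354. Reject H₀. At least one mean differs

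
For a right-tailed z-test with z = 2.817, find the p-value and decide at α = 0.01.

p = P(Z > 2.817) = 1 - Φ(2.817) ≈ 0.0024. Since p < 0.01, reject H₀ (significant) at α = 0.01.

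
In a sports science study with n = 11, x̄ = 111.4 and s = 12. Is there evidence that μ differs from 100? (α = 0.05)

t = (x̄ - μ₀)/(s/√n) = (111.4 - 100)/(12/√11) = 3.151. df = 10, critical t = ±2.228. Reject H₀.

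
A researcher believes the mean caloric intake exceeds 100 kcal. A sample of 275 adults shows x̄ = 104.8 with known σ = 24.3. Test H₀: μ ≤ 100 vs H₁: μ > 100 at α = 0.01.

z = 3.276. Critical value: 2.33. Reject H₀.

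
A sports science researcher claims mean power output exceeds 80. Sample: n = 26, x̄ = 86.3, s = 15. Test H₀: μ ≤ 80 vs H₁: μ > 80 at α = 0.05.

t = (86.3 - 80)/(15/√26) = 2.142, df = 25. Critical t = 1.708. Reject H₀.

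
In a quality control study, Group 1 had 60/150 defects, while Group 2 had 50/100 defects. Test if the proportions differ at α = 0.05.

p̂₁ = 0.4, p̂₂ = 0.5, pooled p̂ = 0.44. z = -1.56. Critical: ±1.96. Fail to reject H₀.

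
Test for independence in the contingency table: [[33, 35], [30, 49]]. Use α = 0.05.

χ² = 1.662. df = 1, critical = 3.841. Fail to reject H₀. No evidence of dependence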